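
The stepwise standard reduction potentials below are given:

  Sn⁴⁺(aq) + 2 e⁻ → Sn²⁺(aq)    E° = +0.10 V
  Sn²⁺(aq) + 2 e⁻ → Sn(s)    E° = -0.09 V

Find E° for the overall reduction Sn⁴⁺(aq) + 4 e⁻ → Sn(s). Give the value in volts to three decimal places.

+0.005 V

Standard free energies of sequential steps add: ΔG°₃ = ΔG°₁ + ΔG°₂, so n₃E°₃ = n₁E°₁ + n₂E°₂.
E°₃ = (2×+0.10 + 2×-0.09) / 4 = (+0.020) / 4 = +0.005 V.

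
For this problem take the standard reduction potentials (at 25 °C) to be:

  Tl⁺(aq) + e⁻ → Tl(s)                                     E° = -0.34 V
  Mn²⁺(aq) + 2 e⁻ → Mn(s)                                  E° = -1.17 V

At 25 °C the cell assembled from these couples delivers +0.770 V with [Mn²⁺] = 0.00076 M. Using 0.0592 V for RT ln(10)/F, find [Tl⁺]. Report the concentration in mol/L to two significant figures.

0.0027 M

Tl⁺/Tl is the cathode, Mn²⁺/Mn the anode: E°cell = +0.83 V, n = 2.
Overall reaction: 2 Tl⁺(aq) + Mn(s) → 2 Tl(s) + Mn²⁺(aq); Q = [Mn²⁺]^1/[Tl⁺]^2.
From E = E° − (0.0592/n) log Q: log Q = (E° − E)·n/0.0592 = (+0.83 − (+0.770))·2/0.0592 = 2.0270.
So 2·log[Tl⁺] = 1·log(0.00076) − log Q = -3.1192 − (2.0270) = -5.1462; log[Tl⁺] = -5.1462 / 2 = -2.5731; [Tl⁺] = 10^(-2.5731) ≈ 0.0027 M.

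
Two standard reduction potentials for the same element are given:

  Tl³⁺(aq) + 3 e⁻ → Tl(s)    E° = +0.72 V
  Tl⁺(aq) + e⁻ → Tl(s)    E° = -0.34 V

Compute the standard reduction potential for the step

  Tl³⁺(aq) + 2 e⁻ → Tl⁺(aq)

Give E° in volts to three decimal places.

Sequential free energies add, so n₃E°₃ = n₁E°₁ + n₂E°₂.
With n₃ = 3, and the known step contributing 1×(-0.34) V, the unknown satisfies 2·E° = 3×(+0.72) − 1×(-0.34) = +2.500.
E° = +2.500 / 2 = +1.250 V.

+1.250 V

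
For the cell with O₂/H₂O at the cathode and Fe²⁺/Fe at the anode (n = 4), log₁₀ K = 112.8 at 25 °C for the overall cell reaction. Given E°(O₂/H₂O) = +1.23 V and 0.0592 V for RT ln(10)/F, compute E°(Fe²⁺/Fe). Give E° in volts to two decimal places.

-0.44 V

E°cell = (0.0592/n)·log K = (0.0592/4)(112.8) = +1.669 V.
Since O₂/H₂O is the cathode and Fe²⁺/Fe the anode, E°cell = E°(O₂/H₂O) − E°(Fe²⁺/Fe).
So E°(Fe²⁺/Fe) = E°(O₂/H₂O) − E°cell = (+1.23) − (+1.669) = -0.44 V.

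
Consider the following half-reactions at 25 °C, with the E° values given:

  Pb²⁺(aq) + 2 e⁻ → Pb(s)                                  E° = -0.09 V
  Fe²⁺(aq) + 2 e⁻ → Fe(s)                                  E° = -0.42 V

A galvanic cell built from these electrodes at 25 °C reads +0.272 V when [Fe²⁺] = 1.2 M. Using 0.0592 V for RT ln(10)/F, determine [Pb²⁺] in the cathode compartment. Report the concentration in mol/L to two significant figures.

0.013 M

Pb²⁺/Pb is the cathode, Fe²⁺/Fe the anode: E°cell = +0.33 V, n = 2.
Overall reaction: Pb²⁺(aq) + Fe(s) → Pb(s) + Fe²⁺(aq); Q = [Fe²⁺]^1/[Pb²⁺]^1.
From E = E° − (0.0592/n) log Q: log Q = (E° − E)·n/0.0592 = (+0.33 − (+0.272))·2/0.0592 = 1.9595.
So 1·log[Pb²⁺] = 1·log(1.2) − log Q = 0.0792 − (1.9595) = -1.8803; [Pb²⁺] = 10^(-1.8803) ≈ 0.013 M.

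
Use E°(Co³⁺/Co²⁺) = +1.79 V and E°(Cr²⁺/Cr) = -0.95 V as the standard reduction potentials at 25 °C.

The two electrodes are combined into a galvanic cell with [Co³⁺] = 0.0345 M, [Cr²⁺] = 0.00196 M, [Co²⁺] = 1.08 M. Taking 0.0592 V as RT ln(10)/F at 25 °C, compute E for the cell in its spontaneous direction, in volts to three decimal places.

+2.732 V

Co³⁺/Co²⁺ is the cathode (higher E°), Cr²⁺/Cr the anode: E°cell = +1.79 − (-0.95) = +2.74 V, n = 2.
Overall: 2 Co³⁺(aq) + Cr(s) → 2 Co²⁺(aq) + Cr²⁺(aq)
Q = [Co²⁺]^2·[Cr²⁺] / ([Co³⁺]^2); log Q = 0.283.
E = E° − (0.0592/n) log Q = +2.74 − (0.0592/2)(0.283) = +2.732 V.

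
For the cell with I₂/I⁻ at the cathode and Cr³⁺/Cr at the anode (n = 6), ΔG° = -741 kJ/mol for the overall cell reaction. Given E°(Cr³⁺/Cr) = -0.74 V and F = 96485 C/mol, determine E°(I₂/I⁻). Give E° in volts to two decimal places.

+0.54 V

E°cell = −ΔG°/(nF) = −(-741×10³)/((6)(96485)) = +1.280 V.
Since I₂/I⁻ is the cathode and Cr³⁺/Cr the anode, E°cell = E°(I₂/I⁻) − E°(Cr³⁺/Cr).
So E°(I₂/I⁻) = E°cell + E°(Cr³⁺/Cr) = +1.280 + (-0.74) = +0.54 V.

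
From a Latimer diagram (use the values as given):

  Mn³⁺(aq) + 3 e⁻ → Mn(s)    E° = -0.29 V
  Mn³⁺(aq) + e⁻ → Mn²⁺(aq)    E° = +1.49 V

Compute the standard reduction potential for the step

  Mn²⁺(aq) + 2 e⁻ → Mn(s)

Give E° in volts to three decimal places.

-1.180 V

Sequential free energies add, so n₃E°₃ = n₁E°₁ + n₂E°₂.
With n₃ = 3, and the known step contributing 1×(+1.49) V, the unknown satisfies 2·E° = 3×(-0.29) − 1×(+1.49) = -2.360.
E° = -2.360 / 2 = -1.180 V.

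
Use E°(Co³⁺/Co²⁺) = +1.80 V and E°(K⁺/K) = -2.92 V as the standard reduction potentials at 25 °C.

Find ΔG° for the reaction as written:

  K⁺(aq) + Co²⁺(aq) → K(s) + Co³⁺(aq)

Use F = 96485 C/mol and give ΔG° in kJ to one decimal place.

+455.4 kJ

As written, K⁺/K is reduced (cathode) and Co³⁺/Co²⁺ is oxidised (anode), so E°cell = (-2.92) − (+1.80) = -4.72 V.
Balancing electrons gives n = 1.
ΔG° = −nFE° = −(1)(96485)(-4.72) = 455,409 J = +455.4 kJ.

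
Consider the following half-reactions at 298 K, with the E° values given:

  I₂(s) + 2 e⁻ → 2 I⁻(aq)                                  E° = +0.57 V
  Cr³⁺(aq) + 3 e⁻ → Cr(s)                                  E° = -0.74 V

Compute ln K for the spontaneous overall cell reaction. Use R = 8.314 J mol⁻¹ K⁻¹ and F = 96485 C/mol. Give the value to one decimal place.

Cathode: I₂/I⁻; anode: Cr³⁺/Cr. E°cell = (+0.57) − (-0.74) = +1.31 V, with n = 6.
ΔG° = −nFE° = −RT ln K, so ln K = nFE°/(RT) = (6)(96485)(+1.31) / ((8.314)(298)) = 306.095.

306.1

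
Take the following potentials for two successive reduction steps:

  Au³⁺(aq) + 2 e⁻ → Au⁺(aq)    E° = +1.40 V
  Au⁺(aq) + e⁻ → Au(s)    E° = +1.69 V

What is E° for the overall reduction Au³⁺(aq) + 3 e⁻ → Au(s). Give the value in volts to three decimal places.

+1.497 V

Adding the free-energy changes (−nFE°) of the two steps gives −n₃FE°₃ = −n₁FE°₁ − n₂FE°₂.
E°₃ = (2×+1.40 + 1×+1.69) / 3 = (+4.490) / 3 = +1.497 V.
E° values themselves are not directly additive — weighting by electron count is essential.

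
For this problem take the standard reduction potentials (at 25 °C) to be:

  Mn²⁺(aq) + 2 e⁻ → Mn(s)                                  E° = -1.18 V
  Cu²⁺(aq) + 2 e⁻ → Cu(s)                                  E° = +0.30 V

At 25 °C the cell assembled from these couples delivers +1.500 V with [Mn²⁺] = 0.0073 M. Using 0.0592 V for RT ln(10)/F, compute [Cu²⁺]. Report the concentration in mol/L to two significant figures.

Cu²⁺/Cu is the cathode, Mn²⁺/Mn the anode: E°cell = +1.48 V, n = 2.
Overall reaction: Cu²⁺(aq) + Mn(s) → Cu(s) + Mn²⁺(aq); Q = [Mn²⁺]^1/[Cu²⁺]^1.
From E = E° − (0.0592/n) log Q: log Q = (E° − E)·n/0.0592 = (+1.48 − (+1.500))·2/0.0592 = -0.6757.
So 1·log[Cu²⁺] = 1·log(0.0073) − log Q = -2.1367 − (-0.6757) = -1.4610; [Cu²⁺] = 10^(-1.4610) ≈ 0.035 M.

0.035 M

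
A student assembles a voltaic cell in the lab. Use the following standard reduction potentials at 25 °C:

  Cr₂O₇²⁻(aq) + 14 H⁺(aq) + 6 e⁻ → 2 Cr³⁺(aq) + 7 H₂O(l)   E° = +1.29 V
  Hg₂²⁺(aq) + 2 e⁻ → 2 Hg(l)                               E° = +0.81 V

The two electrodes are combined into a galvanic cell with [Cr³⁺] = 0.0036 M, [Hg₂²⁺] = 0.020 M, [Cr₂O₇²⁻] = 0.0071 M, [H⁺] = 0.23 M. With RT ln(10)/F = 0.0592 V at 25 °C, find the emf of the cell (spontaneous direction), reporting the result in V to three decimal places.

+0.469 V

Cr₂O₇²⁻/Cr³⁺ is the cathode (higher E°), Hg₂²⁺/Hg the anode: E°cell = +1.29 − (+0.81) = +0.48 V, n = 6.
Overall: Cr₂O₇²⁻(aq) + 14 H⁺(aq) + 6 Hg(l) → 2 Cr³⁺(aq) + 7 H₂O(l) + 3 Hg₂²⁺(aq)
Q = [Cr³⁺]^2·[Hg₂²⁺]^3 / ([Cr₂O₇²⁻]·[H⁺]^14); log Q = 1.100.
E = E° − (0.0592/n) log Q = +0.48 − (0.0592/6)(1.100) = +0.469 V.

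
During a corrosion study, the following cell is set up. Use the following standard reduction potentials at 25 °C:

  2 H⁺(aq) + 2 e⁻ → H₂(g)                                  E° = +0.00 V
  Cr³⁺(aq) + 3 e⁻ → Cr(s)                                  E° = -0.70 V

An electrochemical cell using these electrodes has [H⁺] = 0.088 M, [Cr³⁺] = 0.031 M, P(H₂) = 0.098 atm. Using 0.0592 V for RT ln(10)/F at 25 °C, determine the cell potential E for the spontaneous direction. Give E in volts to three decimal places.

+0.697 V

H⁺/H₂ is the cathode (higher E°), Cr³⁺/Cr the anode: E°cell = +0.00 − (-0.70) = +0.70 V, n = 6.
Overall: 6 H⁺(aq) + 2 Cr(s) → 3 H₂(g) + 2 Cr³⁺(aq)
Q = P(H₂)^3·[Cr³⁺]^2 / ([H⁺]^6); log Q = 0.290.
E = E° − (0.0592/n) log Q = +0.70 − (0.0592/6)(0.290) = +0.697 V.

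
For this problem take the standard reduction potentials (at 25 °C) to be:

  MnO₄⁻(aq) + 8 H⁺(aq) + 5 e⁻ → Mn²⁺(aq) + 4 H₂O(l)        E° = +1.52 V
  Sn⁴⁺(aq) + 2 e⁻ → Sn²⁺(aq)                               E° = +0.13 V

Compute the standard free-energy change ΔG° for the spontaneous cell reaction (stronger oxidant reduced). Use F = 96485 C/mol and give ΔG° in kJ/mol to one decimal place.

-1341.1 kJ/mol

MnO₄⁻/Mn²⁺ (E° = +1.52 V) is the cathode; Sn⁴⁺/Sn²⁺ (E° = +0.13 V) is the anode, so E°cell = +1.39 V.
Balancing electrons gives n = 10 (lcm of 5 and 2).
ΔG° = −nFE° = −(10)(96485)(+1.39) = -1,341,142 J = -1341.1 kJ/mol.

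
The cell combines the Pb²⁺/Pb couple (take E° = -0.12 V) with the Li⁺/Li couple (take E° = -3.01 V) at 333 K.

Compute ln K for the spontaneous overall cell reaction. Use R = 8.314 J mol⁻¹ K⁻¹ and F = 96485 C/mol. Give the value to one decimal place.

Cathode: Pb²⁺/Pb; anode: Li⁺/Li. E°cell = (-0.12) − (-3.01) = +2.89 V, with n = 2.
ΔG° = −nFE° = −RT ln K, so ln K = nFE°/(RT) = (2)(96485)(+2.89) / ((8.314)(333)) = 201.434.

201.4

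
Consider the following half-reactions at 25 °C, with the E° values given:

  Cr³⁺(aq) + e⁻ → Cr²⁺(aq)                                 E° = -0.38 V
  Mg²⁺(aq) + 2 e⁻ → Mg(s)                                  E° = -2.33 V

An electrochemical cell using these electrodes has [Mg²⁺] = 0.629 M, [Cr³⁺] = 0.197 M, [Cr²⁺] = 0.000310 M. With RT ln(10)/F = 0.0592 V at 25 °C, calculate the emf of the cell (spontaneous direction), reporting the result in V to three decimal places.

Cr³⁺/Cr²⁺ is the cathode (higher E°), Mg²⁺/Mg the anode: E°cell = -0.38 − (-2.33) = +1.95 V, n = 2.
Overall: 2 Cr³⁺(aq) + Mg(s) → 2 Cr²⁺(aq) + Mg²⁺(aq)
Q = [Cr²⁺]^2·[Mg²⁺] / ([Cr³⁺]^2); log Q = -5.808.
E = E° − (0.0592/n) log Q = +1.95 − (0.0592/2)(-5.808) = +2.122 V.

+2.122 V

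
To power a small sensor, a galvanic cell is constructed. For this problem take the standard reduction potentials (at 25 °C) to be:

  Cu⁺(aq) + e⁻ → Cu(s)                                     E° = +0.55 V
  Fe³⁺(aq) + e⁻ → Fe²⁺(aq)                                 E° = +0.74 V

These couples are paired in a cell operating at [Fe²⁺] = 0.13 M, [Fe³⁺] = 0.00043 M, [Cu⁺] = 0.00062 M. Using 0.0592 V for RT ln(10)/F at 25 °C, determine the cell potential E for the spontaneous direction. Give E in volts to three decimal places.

+0.233 V

Fe³⁺/Fe²⁺ is the cathode (higher E°), Cu⁺/Cu the anode: E°cell = +0.74 − (+0.55) = +0.19 V, n = 1.
Overall: Fe³⁺(aq) + Cu(s) → Fe²⁺(aq) + Cu⁺(aq)
Q = [Fe²⁺]·[Cu⁺] / ([Fe³⁺]); log Q = -0.727.
E = E° − (0.0592/n) log Q = +0.19 − (0.0592/1)(-0.727) = +0.233 V.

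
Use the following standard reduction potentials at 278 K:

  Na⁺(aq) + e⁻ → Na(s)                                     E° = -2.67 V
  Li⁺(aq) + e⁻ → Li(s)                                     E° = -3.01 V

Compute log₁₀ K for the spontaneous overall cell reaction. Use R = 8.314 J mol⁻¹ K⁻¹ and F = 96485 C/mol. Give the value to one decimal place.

Cathode: Na⁺/Na; anode: Li⁺/Li. E°cell = (-2.67) − (-3.01) = +0.34 V, with n = 1.
ΔG° = −nFE° = −RT ln K, so ln K = nFE°/(RT) = (1)(96485)(+0.34) / ((8.314)(278)) = 14.193.
log₁₀ K = 14.193 / ln 10 = 6.2.

6.2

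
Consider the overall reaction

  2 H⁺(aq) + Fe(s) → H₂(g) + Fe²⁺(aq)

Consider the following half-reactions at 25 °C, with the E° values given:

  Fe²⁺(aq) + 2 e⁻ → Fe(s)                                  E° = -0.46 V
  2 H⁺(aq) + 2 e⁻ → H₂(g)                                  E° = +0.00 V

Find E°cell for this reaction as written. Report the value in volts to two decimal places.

+0.46 V

The H⁺/H₂ couple has the higher reduction potential, so it is the cathode; Fe²⁺/Fe is oxidised at the anode.
E°cell = E°(cathode) − E°(anode) = (+0.00) − (-0.46) = +0.46 V.
Since E°cell > 0, the reaction is spontaneous under standard conditions.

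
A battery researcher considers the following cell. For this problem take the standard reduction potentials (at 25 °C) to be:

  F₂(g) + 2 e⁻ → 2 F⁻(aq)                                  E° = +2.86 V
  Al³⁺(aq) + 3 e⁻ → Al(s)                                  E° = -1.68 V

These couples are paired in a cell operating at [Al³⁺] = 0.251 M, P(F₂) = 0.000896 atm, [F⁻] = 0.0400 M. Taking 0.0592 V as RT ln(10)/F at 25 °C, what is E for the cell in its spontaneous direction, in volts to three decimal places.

+4.544 V

F₂/F⁻ is the cathode (higher E°), Al³⁺/Al the anode: E°cell = +2.86 − (-1.68) = +4.54 V, n = 6.
Overall: 3 F₂(g) + 2 Al(s) → 6 F⁻(aq) + 2 Al³⁺(aq)
Q = [F⁻]^6·[Al³⁺]^2 / (P(F₂)^3); log Q = -0.445.
E = E° − (0.0592/n) log Q = +4.54 − (0.0592/6)(-0.445) = +4.544 V.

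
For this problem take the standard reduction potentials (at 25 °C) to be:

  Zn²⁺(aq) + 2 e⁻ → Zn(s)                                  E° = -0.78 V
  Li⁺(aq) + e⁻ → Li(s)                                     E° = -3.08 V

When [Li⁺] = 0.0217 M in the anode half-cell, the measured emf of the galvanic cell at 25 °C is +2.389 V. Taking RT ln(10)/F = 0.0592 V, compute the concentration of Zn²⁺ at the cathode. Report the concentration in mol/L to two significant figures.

0.48 M

Zn²⁺/Zn is the cathode, Li⁺/Li the anode: E°cell = +2.30 V, n = 2.
Overall reaction: Zn²⁺(aq) + 2 Li(s) → Zn(s) + 2 Li⁺(aq); Q = [Li⁺]^2/[Zn²⁺]^1.
From E = E° − (0.0592/n) log Q: log Q = (E° − E)·n/0.0592 = (+2.30 − (+2.389))·2/0.0592 = -3.0068.
So 1·log[Zn²⁺] = 2·log(0.0217) − log Q = -3.3271 − (-3.0068) = -0.3203; [Zn²⁺] = 10^(-0.3203) ≈ 0.48 M.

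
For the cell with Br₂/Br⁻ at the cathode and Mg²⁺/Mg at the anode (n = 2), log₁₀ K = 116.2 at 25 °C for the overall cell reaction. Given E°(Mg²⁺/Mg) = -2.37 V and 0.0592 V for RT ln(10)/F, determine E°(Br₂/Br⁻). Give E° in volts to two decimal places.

E°cell = (0.0592/n)·log K = (0.0592/2)(116.2) = +3.440 V.
Since Br₂/Br⁻ is the cathode and Mg²⁺/Mg the anode, E°cell = E°(Br₂/Br⁻) − E°(Mg²⁺/Mg).
So E°(Br₂/Br⁻) = E°cell + E°(Mg²⁺/Mg) = +3.440 + (-2.37) = +1.07 V.

+1.07 V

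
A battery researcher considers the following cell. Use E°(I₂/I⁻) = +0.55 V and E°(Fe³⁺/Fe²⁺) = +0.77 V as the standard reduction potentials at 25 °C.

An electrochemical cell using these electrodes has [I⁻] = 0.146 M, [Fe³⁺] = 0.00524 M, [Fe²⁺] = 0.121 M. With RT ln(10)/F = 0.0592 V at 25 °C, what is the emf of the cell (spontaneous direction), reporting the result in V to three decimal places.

Fe³⁺/Fe²⁺ is the cathode (higher E°), I₂/I⁻ the anode: E°cell = +0.77 − (+0.55) = +0.22 V, n = 2.
Overall: 2 Fe³⁺(aq) + 2 I⁻(aq) → 2 Fe²⁺(aq) + I₂(s)
Q = [Fe²⁺]^2 / ([Fe³⁺]^2·[I⁻]^2); log Q = 4.398.
E = E° − (0.0592/n) log Q = +0.22 − (0.0592/2)(4.398) = +0.090 V.

+0.090 V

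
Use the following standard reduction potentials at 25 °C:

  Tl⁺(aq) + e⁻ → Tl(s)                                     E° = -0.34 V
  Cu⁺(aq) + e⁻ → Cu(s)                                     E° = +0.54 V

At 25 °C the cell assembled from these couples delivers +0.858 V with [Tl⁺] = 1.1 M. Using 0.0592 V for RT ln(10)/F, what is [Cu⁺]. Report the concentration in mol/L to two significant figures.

0.47 M

Cu⁺/Cu is the cathode, Tl⁺/Tl the anode: E°cell = +0.88 V, n = 1.
Overall reaction: Cu⁺(aq) + Tl(s) → Cu(s) + Tl⁺(aq); Q = [Tl⁺]^1/[Cu⁺]^1.
From E = E° − (0.0592/n) log Q: log Q = (E° − E)·n/0.0592 = (+0.88 − (+0.858))·1/0.0592 = 0.3716.
So 1·log[Cu⁺] = 1·log(1.1) − log Q = 0.0414 − (0.3716) = -0.3302; [Cu⁺] = 10^(-0.3302) ≈ 0.47 M.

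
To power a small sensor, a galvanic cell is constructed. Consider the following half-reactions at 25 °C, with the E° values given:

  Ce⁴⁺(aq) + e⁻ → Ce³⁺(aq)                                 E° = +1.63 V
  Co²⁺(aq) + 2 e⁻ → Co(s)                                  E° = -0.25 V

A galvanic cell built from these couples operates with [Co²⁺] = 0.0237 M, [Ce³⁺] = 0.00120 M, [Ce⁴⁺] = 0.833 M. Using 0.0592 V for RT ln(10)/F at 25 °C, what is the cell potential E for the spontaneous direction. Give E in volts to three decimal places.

+2.096 V

Ce⁴⁺/Ce³⁺ is the cathode (higher E°), Co²⁺/Co the anode: E°cell = +1.63 − (-0.25) = +1.88 V, n = 2.
Overall: 2 Ce⁴⁺(aq) + Co(s) → 2 Ce³⁺(aq) + Co²⁺(aq)
Q = [Ce³⁺]^2·[Co²⁺] / ([Ce⁴⁺]^2); log Q = -7.308.
E = E° − (0.0592/n) log Q = +1.88 − (0.0592/2)(-7.308) = +2.096 V.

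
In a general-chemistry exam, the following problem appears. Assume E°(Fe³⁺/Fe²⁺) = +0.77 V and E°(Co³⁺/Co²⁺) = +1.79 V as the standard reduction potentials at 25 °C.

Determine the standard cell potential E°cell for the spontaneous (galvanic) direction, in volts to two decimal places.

The Co³⁺/Co²⁺ couple has the higher reduction potential, so it is the cathode; Fe³⁺/Fe²⁺ is oxidised at the anode.
E°cell = E°(cathode) − E°(anode) = (+1.79) − (+0.77) = +1.02 V.

+1.02 V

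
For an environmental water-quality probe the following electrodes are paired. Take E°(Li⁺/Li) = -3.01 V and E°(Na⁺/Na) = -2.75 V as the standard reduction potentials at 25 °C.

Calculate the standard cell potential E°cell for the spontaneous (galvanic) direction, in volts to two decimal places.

+0.26 V

The Na⁺/Na couple has the higher reduction potential, so it is the cathode; Li⁺/Li is oxidised at the anode.
E°cell = E°(cathode) − E°(anode) = (-2.75) − (-3.01) = +0.26 V.
Since E°cell > 0, the reaction is spontaneous under standard conditions.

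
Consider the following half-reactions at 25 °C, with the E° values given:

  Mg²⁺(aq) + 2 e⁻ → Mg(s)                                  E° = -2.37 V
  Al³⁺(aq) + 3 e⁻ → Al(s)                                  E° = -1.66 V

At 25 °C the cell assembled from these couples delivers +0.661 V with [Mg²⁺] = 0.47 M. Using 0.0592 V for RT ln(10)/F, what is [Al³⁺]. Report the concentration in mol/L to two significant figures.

0.0011 M

Al³⁺/Al is the cathode, Mg²⁺/Mg the anode: E°cell = +0.71 V, n = 6.
Overall reaction: 2 Al³⁺(aq) + 3 Mg(s) → 2 Al(s) + 3 Mg²⁺(aq); Q = [Mg²⁺]^3/[Al³⁺]^2.
From E = E° − (0.0592/n) log Q: log Q = (E° − E)·n/0.0592 = (+0.71 − (+0.661))·6/0.0592 = 4.9662.
So 2·log[Al³⁺] = 3·log(0.47) − log Q = -0.9837 − (4.9662) = -5.9499; log[Al³⁺] = -5.9499 / 2 = -2.9750; [Al³⁺] = 10^(-2.9750) ≈ 0.0011 M.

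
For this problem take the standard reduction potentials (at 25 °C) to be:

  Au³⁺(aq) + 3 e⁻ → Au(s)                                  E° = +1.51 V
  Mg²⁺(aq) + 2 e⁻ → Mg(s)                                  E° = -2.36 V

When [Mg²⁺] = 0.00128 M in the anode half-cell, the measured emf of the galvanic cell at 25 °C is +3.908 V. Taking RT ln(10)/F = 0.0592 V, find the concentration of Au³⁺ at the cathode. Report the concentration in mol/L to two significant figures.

Au³⁺/Au is the cathode, Mg²⁺/Mg the anode: E°cell = +3.87 V, n = 6.
Overall reaction: 2 Au³⁺(aq) + 3 Mg(s) → 2 Au(s) + 3 Mg²⁺(aq); Q = [Mg²⁺]^3/[Au³⁺]^2.
From E = E° − (0.0592/n) log Q: log Q = (E° − E)·n/0.0592 = (+3.87 − (+3.908))·6/0.0592 = -3.8514.
So 2·log[Au³⁺] = 3·log(0.00128) − log Q = -8.6784 − (-3.8514) = -4.8270; log[Au³⁺] = -4.8270 / 2 = -2.4135; [Au³⁺] = 10^(-2.4135) ≈ 0.0039 M.

0.0039 M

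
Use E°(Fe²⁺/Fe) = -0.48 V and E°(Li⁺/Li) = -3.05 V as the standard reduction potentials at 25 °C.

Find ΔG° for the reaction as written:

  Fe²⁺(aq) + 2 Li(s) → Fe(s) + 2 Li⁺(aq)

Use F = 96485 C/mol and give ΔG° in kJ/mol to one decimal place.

As written, Fe²⁺/Fe is reduced (cathode) and Li⁺/Li is oxidised (anode), so E°cell = (-0.48) − (-3.05) = +2.57 V.
Balancing electrons gives n = 2.
ΔG° = −nFE° = −(2)(96485)(+2.57) = -495,933 J = -495.9 kJ/mol.

-495.9 kJ/mol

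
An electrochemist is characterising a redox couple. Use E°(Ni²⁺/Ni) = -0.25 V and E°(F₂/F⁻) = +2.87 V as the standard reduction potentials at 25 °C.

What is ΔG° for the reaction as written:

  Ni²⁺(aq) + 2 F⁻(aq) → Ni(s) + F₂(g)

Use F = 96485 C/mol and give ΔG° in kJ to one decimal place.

+602.1 kJ

As written, Ni²⁺/Ni is reduced (cathode) and F₂/F⁻ is oxidised (anode), so E°cell = (-0.25) − (+2.87) = -3.12 V.
Balancing electrons gives n = 2.
ΔG° = −nFE° = −(2)(96485)(-3.12) = 602,066 J = +602.1 kJ.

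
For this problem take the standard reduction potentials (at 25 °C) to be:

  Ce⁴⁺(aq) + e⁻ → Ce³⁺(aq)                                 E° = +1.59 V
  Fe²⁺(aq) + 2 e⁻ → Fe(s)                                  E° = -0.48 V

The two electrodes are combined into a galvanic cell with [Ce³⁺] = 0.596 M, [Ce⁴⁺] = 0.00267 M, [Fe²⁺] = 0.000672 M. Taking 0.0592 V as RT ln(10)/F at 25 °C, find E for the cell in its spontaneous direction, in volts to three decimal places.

+2.025 V

Ce⁴⁺/Ce³⁺ is the cathode (higher E°), Fe²⁺/Fe the anode: E°cell = +1.59 − (-0.48) = +2.07 V, n = 2.
Overall: 2 Ce⁴⁺(aq) + Fe(s) → 2 Ce³⁺(aq) + Fe²⁺(aq)
Q = [Ce³⁺]^2·[Fe²⁺] / ([Ce⁴⁺]^2); log Q = 1.525.
E = E° − (0.0592/n) log Q = +2.07 − (0.0592/2)(1.525) = +2.025 V.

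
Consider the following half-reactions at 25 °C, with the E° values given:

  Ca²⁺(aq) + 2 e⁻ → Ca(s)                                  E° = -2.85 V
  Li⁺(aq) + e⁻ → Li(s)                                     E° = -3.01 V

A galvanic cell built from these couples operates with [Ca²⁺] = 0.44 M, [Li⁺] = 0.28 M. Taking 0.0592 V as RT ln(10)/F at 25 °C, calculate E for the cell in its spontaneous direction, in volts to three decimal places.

Ca²⁺/Ca is the cathode (higher E°), Li⁺/Li the anode: E°cell = -2.85 − (-3.01) = +0.16 V, n = 2.
Overall: Ca²⁺(aq) + 2 Li(s) → Ca(s) + 2 Li⁺(aq)
Q = [Li⁺]^2 / ([Ca²⁺]); log Q = -0.749.
E = E° − (0.0592/n) log Q = +0.16 − (0.0592/2)(-0.749) = +0.182 V.

+0.182 V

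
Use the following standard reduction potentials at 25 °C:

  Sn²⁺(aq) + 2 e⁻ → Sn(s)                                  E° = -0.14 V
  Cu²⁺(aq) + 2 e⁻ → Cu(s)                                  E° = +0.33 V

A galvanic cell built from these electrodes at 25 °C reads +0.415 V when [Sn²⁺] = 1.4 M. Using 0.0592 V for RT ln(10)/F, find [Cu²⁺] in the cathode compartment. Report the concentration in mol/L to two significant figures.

0.019 M

Cu²⁺/Cu is the cathode, Sn²⁺/Sn the anode: E°cell = +0.47 V, n = 2.
Overall reaction: Cu²⁺(aq) + Sn(s) → Cu(s) + Sn²⁺(aq); Q = [Sn²⁺]^1/[Cu²⁺]^1.
From E = E° − (0.0592/n) log Q: log Q = (E° − E)·n/0.0592 = (+0.47 − (+0.415))·2/0.0592 = 1.8581.
So 1·log[Cu²⁺] = 1·log(1.4) − log Q = 0.1461 − (1.8581) = -1.7120; [Cu²⁺] = 10^(-1.7120) ≈ 0.019 M.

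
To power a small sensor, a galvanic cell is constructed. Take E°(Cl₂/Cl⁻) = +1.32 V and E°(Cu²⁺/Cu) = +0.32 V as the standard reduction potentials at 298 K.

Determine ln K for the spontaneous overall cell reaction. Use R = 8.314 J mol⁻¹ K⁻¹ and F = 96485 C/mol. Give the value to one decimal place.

77.9

Cathode: Cl₂/Cl⁻; anode: Cu²⁺/Cu. E°cell = (+1.32) − (+0.32) = +1.00 V, with n = 2.
ΔG° = −nFE° = −RT ln K, so ln K = nFE°/(RT) = (2)(96485)(+1.00) / ((8.314)(298)) = 77.887.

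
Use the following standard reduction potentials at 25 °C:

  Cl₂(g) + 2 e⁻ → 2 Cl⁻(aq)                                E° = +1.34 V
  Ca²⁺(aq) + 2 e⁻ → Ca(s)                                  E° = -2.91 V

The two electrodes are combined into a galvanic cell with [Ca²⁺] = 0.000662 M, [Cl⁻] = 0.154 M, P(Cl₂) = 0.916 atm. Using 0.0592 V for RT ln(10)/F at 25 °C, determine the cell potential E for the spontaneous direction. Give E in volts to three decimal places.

Cl₂/Cl⁻ is the cathode (higher E°), Ca²⁺/Ca the anode: E°cell = +1.34 − (-2.91) = +4.25 V, n = 2.
Overall: Cl₂(g) + Ca(s) → 2 Cl⁻(aq) + Ca²⁺(aq)
Q = [Cl⁻]^2·[Ca²⁺] / (P(Cl₂)); log Q = -4.766.
E = E° − (0.0592/n) log Q = +4.25 − (0.0592/2)(-4.766) = +4.391 V.

+4.391 V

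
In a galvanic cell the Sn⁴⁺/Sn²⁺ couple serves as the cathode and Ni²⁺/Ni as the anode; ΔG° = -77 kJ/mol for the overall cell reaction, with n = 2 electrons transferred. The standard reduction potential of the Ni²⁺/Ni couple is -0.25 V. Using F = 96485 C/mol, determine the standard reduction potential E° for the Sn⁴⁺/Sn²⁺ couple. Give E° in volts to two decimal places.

E°cell = −ΔG°/(nF) = −(-77×10³)/((2)(96485)) = +0.399 V.
Since Sn⁴⁺/Sn²⁺ is the cathode and Ni²⁺/Ni the anode, E°cell = E°(Sn⁴⁺/Sn²⁺) − E°(Ni²⁺/Ni).
So E°(Sn⁴⁺/Sn²⁺) = E°cell + E°(Ni²⁺/Ni) = +0.399 + (-0.25) = +0.15 V.

+0.15 V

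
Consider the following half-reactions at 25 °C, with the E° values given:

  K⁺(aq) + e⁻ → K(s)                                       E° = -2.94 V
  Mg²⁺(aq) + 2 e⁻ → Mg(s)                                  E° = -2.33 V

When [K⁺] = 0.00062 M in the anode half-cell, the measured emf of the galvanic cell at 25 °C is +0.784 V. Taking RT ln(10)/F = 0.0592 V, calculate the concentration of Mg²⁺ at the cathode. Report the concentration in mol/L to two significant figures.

Mg²⁺/Mg is the cathode, K⁺/K the anode: E°cell = +0.61 V, n = 2.
Overall reaction: Mg²⁺(aq) + 2 K(s) → Mg(s) + 2 K⁺(aq); Q = [K⁺]^2/[Mg²⁺]^1.
From E = E° − (0.0592/n) log Q: log Q = (E° − E)·n/0.0592 = (+0.61 − (+0.784))·2/0.0592 = -5.8784.
So 1·log[Mg²⁺] = 2·log(0.00062) − log Q = -6.4152 − (-5.8784) = -0.5368; [Mg²⁺] = 10^(-0.5368) ≈ 0.29 M.

0.29 M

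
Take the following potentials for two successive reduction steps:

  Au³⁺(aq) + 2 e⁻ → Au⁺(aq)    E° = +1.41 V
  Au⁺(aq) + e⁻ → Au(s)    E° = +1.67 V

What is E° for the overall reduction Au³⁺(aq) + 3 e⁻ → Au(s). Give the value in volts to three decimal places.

+1.497 V

Since ΔG° = −nFE° is additive over sequential reductions, n₃E°₃ = n₁E°₁ + n₂E°₂.
E°₃ = (2×+1.41 + 1×+1.67) / 3 = (+4.490) / 3 = +1.497 V.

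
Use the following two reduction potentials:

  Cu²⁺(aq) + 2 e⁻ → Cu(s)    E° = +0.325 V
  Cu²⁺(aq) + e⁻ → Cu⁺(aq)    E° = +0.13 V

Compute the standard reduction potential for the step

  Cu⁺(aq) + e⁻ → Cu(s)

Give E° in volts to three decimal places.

Sequential free energies add, so n₃E°₃ = n₁E°₁ + n₂E°₂.
With n₃ = 2, and the known step contributing 1×(+0.13) V, the unknown satisfies 1·E° = 2×(+0.325) − 1×(+0.13) = +0.520.
E° = +0.520 / 1 = +0.520 V.

+0.520 V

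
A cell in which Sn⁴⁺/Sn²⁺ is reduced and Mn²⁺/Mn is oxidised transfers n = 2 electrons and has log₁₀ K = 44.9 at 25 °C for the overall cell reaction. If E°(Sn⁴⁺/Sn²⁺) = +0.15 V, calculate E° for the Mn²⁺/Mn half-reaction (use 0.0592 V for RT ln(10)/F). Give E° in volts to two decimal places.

-1.18 V

E°cell = (0.0592/n)·log K = (0.0592/2)(44.9) = +1.329 V.
Since Sn⁴⁺/Sn²⁺ is the cathode and Mn²⁺/Mn the anode, E°cell = E°(Sn⁴⁺/Sn²⁺) − E°(Mn²⁺/Mn).
So E°(Mn²⁺/Mn) = E°(Sn⁴⁺/Sn²⁺) − E°cell = (+0.15) − (+1.329) = -1.18 V.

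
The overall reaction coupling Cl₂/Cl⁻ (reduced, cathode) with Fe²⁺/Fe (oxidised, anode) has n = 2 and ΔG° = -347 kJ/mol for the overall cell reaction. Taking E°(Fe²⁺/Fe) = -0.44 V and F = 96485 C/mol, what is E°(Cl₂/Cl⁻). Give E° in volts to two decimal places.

E°cell = −ΔG°/(nF) = −(-347×10³)/((2)(96485)) = +1.798 V.
Since Cl₂/Cl⁻ is the cathode and Fe²⁺/Fe the anode, E°cell = E°(Cl₂/Cl⁻) − E°(Fe²⁺/Fe).
So E°(Cl₂/Cl⁻) = E°cell + E°(Fe²⁺/Fe) = +1.798 + (-0.44) = +1.36 V.

+1.36 V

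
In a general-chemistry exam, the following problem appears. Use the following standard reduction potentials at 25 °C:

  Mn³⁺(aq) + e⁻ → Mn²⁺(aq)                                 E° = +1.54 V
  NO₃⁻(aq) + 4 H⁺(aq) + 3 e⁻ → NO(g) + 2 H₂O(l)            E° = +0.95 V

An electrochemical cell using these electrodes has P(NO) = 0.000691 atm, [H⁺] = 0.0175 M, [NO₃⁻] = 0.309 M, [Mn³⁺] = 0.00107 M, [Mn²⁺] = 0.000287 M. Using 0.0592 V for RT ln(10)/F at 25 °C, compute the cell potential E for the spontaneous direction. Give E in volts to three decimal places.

Mn³⁺/Mn²⁺ is the cathode (higher E°), NO₃⁻/NO the anode: E°cell = +1.54 − (+0.95) = +0.59 V, n = 3.
Overall: 3 Mn³⁺(aq) + NO(g) + 2 H₂O(l) → 3 Mn²⁺(aq) + NO₃⁻(aq) + 4 H⁺(aq)
Q = [Mn²⁺]^3·[NO₃⁻]·[H⁺]^4 / ([Mn³⁺]^3·P(NO)); log Q = -6.092.
E = E° − (0.0592/n) log Q = +0.59 − (0.0592/3)(-6.092) = +0.710 V.

+0.710 V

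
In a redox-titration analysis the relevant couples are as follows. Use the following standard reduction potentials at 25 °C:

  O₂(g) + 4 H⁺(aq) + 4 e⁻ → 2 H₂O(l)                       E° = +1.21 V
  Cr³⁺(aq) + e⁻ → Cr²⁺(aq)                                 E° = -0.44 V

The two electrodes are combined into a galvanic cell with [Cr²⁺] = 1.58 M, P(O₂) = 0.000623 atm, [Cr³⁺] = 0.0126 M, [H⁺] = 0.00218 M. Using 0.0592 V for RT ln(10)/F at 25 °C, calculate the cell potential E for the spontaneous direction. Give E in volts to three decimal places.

+1.569 V

O₂/H₂O is the cathode (higher E°), Cr³⁺/Cr²⁺ the anode: E°cell = +1.21 − (-0.44) = +1.65 V, n = 4.
Overall: O₂(g) + 4 H⁺(aq) + 4 Cr²⁺(aq) → 2 H₂O(l) + 4 Cr³⁺(aq)
Q = [Cr³⁺]^4 / (P(O₂)·[H⁺]^4·[Cr²⁺]^4); log Q = 5.459.
E = E° − (0.0592/n) log Q = +1.65 − (0.0592/4)(5.459) = +1.569 V.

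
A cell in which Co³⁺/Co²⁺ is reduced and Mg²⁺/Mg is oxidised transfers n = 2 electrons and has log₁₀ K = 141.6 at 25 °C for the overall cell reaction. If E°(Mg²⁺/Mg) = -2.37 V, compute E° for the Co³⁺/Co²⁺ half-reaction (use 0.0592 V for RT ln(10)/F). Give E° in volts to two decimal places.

+1.82 V

E°cell = (0.0592/n)·log K = (0.0592/2)(141.6) = +4.191 V.
Since Co³⁺/Co²⁺ is the cathode and Mg²⁺/Mg the anode, E°cell = E°(Co³⁺/Co²⁺) − E°(Mg²⁺/Mg).
So E°(Co³⁺/Co²⁺) = E°cell + E°(Mg²⁺/Mg) = +4.191 + (-2.37) = +1.82 V.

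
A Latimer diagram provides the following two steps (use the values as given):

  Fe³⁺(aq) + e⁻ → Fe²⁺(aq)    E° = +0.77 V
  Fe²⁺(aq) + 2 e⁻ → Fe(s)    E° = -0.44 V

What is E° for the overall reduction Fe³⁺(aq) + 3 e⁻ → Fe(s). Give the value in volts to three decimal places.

Since ΔG° = −nFE° is additive over sequential reductions, n₃E°₃ = n₁E°₁ + n₂E°₂.
E°₃ = (1×+0.77 + 2×-0.44) / 3 = (-0.110) / 3 = -0.037 V.

-0.037 V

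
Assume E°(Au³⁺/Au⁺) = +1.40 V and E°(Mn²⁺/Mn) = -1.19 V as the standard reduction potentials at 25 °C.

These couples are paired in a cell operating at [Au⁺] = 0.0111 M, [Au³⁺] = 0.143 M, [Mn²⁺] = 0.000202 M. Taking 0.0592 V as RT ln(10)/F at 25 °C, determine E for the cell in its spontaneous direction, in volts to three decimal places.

Au³⁺/Au⁺ is the cathode (higher E°), Mn²⁺/Mn the anode: E°cell = +1.40 − (-1.19) = +2.59 V, n = 2.
Overall: Au³⁺(aq) + Mn(s) → Au⁺(aq) + Mn²⁺(aq)
Q = [Au⁺]·[Mn²⁺] / ([Au³⁺]); log Q = -4.805.
E = E° − (0.0592/n) log Q = +2.59 − (0.0592/2)(-4.805) = +2.732 V.

+2.732 V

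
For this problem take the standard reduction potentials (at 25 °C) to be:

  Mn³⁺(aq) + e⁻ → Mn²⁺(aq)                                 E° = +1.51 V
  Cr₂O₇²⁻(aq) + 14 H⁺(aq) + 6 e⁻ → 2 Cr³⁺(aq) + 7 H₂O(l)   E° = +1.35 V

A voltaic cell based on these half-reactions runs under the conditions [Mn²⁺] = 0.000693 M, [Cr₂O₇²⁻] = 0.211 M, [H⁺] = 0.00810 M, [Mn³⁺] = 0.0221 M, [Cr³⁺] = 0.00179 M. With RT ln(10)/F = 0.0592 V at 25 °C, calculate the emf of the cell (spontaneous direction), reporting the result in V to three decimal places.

+0.490 V

Mn³⁺/Mn²⁺ is the cathode (higher E°), Cr₂O₇²⁻/Cr³⁺ the anode: E°cell = +1.51 − (+1.35) = +0.16 V, n = 6.
Overall: 6 Mn³⁺(aq) + 2 Cr³⁺(aq) + 7 H₂O(l) → 6 Mn²⁺(aq) + Cr₂O₇²⁻(aq) + 14 H⁺(aq)
Q = [Mn²⁺]^6·[Cr₂O₇²⁻]·[H⁺]^14 / ([Mn³⁺]^6·[Cr³⁺]^2); log Q = -33.485.
E = E° − (0.0592/n) log Q = +0.16 − (0.0592/6)(-33.485) = +0.490 V.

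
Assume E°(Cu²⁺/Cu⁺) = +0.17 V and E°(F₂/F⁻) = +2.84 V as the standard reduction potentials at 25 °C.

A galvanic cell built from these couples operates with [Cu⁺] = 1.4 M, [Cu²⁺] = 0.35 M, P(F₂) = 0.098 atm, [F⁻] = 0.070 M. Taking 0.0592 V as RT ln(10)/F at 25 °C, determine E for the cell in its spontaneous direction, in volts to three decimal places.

+2.744 V

F₂/F⁻ is the cathode (higher E°), Cu²⁺/Cu⁺ the anode: E°cell = +2.84 − (+0.17) = +2.67 V, n = 2.
Overall: F₂(g) + 2 Cu⁺(aq) → 2 F⁻(aq) + 2 Cu²⁺(aq)
Q = [F⁻]^2·[Cu²⁺]^2 / (P(F₂)·[Cu⁺]^2); log Q = -2.505.
E = E° − (0.0592/n) log Q = +2.67 − (0.0592/2)(-2.505) = +2.744 V.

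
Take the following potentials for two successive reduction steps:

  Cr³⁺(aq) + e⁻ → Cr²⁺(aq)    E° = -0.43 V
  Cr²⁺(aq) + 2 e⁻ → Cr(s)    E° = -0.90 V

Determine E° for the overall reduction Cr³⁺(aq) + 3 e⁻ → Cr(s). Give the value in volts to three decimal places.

-0.743 V

Since ΔG° = −nFE° is additive over sequential reductions, n₃E°₃ = n₁E°₁ + n₂E°₂.
E°₃ = (1×-0.43 + 2×-0.90) / 3 = (-2.230) / 3 = -0.743 V.
Simply averaging or adding the two E° values would be wrong; the electron-weighted sum is required.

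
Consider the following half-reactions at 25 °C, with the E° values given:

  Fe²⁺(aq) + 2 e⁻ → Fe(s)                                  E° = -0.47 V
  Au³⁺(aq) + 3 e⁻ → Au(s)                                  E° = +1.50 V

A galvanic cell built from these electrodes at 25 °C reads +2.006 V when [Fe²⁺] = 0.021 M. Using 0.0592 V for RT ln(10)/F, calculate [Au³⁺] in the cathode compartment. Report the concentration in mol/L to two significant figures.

0.20 M

Au³⁺/Au is the cathode, Fe²⁺/Fe the anode: E°cell = +1.97 V, n = 6.
Overall reaction: 2 Au³⁺(aq) + 3 Fe(s) → 2 Au(s) + 3 Fe²⁺(aq); Q = [Fe²⁺]^3/[Au³⁺]^2.
From E = E° − (0.0592/n) log Q: log Q = (E° − E)·n/0.0592 = (+1.97 − (+2.006))·6/0.0592 = -3.6486.
So 2·log[Au³⁺] = 3·log(0.021) − log Q = -5.0333 − (-3.6486) = -1.3847; log[Au³⁺] = -1.3847 / 2 = -0.6924; [Au³⁺] = 10^(-0.6924) ≈ 0.20 M.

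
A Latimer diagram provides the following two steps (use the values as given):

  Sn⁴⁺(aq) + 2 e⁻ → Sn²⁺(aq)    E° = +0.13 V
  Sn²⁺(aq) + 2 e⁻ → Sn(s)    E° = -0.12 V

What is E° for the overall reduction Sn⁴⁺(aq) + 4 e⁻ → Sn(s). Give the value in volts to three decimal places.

+0.005 V

Since ΔG° = −nFE° is additive over sequential reductions, n₃E°₃ = n₁E°₁ + n₂E°₂.
E°₃ = (2×+0.13 + 2×-0.12) / 4 = (+0.020) / 4 = +0.005 V.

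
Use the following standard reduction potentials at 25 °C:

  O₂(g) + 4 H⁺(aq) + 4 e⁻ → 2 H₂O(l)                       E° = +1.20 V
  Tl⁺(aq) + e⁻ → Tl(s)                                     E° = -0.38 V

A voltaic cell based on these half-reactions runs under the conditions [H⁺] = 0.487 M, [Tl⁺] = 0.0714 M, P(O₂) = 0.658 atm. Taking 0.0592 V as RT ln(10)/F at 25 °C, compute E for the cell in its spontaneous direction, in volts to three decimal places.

+1.627 V

O₂/H₂O is the cathode (higher E°), Tl⁺/Tl the anode: E°cell = +1.20 − (-0.38) = +1.58 V, n = 4.
Overall: O₂(g) + 4 H⁺(aq) + 4 Tl(s) → 2 H₂O(l) + 4 Tl⁺(aq)
Q = [Tl⁺]^4 / (P(O₂)·[H⁺]^4); log Q = -3.154.
E = E° − (0.0592/n) log Q = +1.58 − (0.0592/4)(-3.154) = +1.627 V.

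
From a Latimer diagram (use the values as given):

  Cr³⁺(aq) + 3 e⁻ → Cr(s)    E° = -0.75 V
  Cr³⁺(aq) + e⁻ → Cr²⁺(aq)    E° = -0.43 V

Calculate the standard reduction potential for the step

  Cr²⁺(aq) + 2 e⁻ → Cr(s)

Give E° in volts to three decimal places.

-0.910 V

Sequential free energies add, so n₃E°₃ = n₁E°₁ + n₂E°₂.
With n₃ = 3, and the known step contributing 1×(-0.43) V, the unknown satisfies 2·E° = 3×(-0.75) − 1×(-0.43) = -1.820.
E° = -1.820 / 2 = -0.910 V.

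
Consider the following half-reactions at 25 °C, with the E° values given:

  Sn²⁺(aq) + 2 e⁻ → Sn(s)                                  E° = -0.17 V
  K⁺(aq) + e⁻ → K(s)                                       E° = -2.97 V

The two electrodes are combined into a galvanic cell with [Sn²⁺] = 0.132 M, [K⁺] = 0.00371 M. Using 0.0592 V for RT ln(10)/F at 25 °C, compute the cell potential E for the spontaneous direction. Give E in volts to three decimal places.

+2.918 V

Sn²⁺/Sn is the cathode (higher E°), K⁺/K the anode: E°cell = -0.17 − (-2.97) = +2.80 V, n = 2.
Overall: Sn²⁺(aq) + 2 K(s) → Sn(s) + 2 K⁺(aq)
Q = [K⁺]^2 / ([Sn²⁺]); log Q = -3.982.
E = E° − (0.0592/n) log Q = +2.80 − (0.0592/2)(-3.982) = +2.918 V.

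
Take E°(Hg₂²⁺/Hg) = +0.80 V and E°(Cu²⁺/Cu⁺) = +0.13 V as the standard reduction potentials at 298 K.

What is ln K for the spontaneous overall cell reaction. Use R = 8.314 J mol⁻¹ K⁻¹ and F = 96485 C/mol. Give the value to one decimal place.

Cathode: Hg₂²⁺/Hg; anode: Cu²⁺/Cu⁺. E°cell = (+0.80) − (+0.13) = +0.67 V, with n = 2.
ΔG° = −nFE° = −RT ln K, so ln K = nFE°/(RT) = (2)(96485)(+0.67) / ((8.314)(298)) = 52.184.

52.2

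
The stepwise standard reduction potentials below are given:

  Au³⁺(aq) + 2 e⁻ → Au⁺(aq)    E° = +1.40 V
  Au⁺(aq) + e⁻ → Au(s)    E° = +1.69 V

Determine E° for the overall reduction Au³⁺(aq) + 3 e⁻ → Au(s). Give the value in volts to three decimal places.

+1.497 V

Since ΔG° = −nFE° is additive over sequential reductions, n₃E°₃ = n₁E°₁ + n₂E°₂.
E°₃ = (2×+1.40 + 1×+1.69) / 3 = (+4.490) / 3 = +1.497 V.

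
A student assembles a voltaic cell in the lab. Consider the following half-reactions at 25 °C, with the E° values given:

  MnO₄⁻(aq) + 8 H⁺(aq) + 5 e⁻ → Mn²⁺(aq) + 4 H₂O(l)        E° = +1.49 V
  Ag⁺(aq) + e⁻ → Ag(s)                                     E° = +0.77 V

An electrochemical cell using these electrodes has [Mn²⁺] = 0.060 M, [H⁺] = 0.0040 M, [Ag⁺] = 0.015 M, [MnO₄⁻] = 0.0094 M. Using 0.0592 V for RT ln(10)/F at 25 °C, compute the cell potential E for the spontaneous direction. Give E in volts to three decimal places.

MnO₄⁻/Mn²⁺ is the cathode (higher E°), Ag⁺/Ag the anode: E°cell = +1.49 − (+0.77) = +0.72 V, n = 5.
Overall: MnO₄⁻(aq) + 8 H⁺(aq) + 5 Ag(s) → Mn²⁺(aq) + 4 H₂O(l) + 5 Ag⁺(aq)
Q = [Mn²⁺]·[Ag⁺]^5 / ([MnO₄⁻]·[H⁺]^8); log Q = 10.869.
E = E° − (0.0592/n) log Q = +0.72 − (0.0592/5)(10.869) = +0.591 V.

+0.591 V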